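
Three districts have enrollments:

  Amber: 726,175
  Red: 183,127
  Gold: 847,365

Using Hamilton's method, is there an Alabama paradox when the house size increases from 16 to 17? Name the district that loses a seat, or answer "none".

none

At 16 seats: Amber 6, Red 2, Gold 8.
At 17 seats: Amber 7, Red 2, Gold 8.
No district's allocation decreased.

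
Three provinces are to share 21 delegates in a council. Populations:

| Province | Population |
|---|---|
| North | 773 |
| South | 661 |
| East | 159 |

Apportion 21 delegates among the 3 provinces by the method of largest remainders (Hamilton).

Standard divisor: 1593 ÷ 21 ≈ 75.857.
Standard quotas: North 10.190, South 8.714, East 2.096.
Lower quotas: North 10, South 8, East 2 (sum 20, leaving 1 seat).
Remainders in descending order: South 0.714, North 0.190, East 0.096.
The surplus seat goes to South.

North 10, South 9, East 2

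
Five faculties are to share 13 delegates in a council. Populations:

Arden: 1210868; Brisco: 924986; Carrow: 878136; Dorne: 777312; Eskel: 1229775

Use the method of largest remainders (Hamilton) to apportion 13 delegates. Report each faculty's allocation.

Total 5021077; standard divisor 5021077/13 ≈ 386236.692.
Standard quotas: Arden 3.1350, Brisco 2.3949, Carrow 2.2736, Dorne 2.0125, Eskel 3.1840.
Lower quotas: Arden 3, Brisco 2, Carrow 2, Dorne 2, Eskel 3 (sum 12, leaving 1 seat).
Remainders in descending order: Brisco 0.3949, Carrow 0.2736, Eskel 0.1840, Arden 0.1350, Dorne 0.0125.
The surplus seat goes to Brisco.

Arden: 3, Brisco: 3, Carrow: 2, Dorne: 2, Eskel: 3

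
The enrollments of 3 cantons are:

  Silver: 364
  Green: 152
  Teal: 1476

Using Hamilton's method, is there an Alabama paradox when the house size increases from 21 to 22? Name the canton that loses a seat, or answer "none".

none

At 21 seats: Silver 4, Green 2, Teal 15.
At 22 seats: Silver 4, Green 2, Teal 16.
No canton's allocation decreased.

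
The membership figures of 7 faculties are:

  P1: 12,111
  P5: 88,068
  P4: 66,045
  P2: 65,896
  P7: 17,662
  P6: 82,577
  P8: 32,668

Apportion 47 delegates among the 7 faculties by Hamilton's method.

Total 365027; standard divisor 365027/47 ≈ 7766.532.
Standard quotas: P1 1.5594, P5 11.3394, P4 8.5038, P2 8.4846, P7 2.2741, P6 10.6324, P8 4.2063.
Lower quotas: P1 1, P5 11, P4 8, P2 8, P7 2, P6 10, P8 4 (sum 44, leaving 3 seats).
Remainders in descending order: P6 0.6324, P1 0.5594, P4 0.5038, P2 0.4846, P5 0.3394, P7 0.2741, P8 0.2063.
The surplus seats go to P6, P1, P4.

P1=2, P5=11, P4=9, P2=8, P7=2, P6=11, P8=4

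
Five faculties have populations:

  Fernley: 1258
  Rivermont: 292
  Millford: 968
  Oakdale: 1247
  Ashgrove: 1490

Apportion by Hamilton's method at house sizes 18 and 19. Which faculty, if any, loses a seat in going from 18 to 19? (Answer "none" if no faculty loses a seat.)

At 18 seats: Fernley 4, Rivermont 1, Millford 4, Oakdale 4, Ashgrove 5.
At 19 seats: Fernley 5, Rivermont 1, Millford 3, Oakdale 5, Ashgrove 5.
Millford drops from 4 to 3.

Millford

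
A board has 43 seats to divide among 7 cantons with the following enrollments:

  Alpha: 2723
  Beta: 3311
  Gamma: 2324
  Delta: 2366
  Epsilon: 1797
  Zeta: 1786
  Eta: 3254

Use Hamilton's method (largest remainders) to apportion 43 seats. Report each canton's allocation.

Standard divisor: 17561 ÷ 43 ≈ 408.395.
Standard quotas: Alpha 6.668, Beta 8.107, Gamma 5.691, Delta 5.793, Epsilon 4.400, Zeta 4.373, Eta 7.968.
Lower quotas: Alpha 6, Beta 8, Gamma 5, Delta 5, Epsilon 4, Zeta 4, Eta 7 (sum 39, leaving 4 seats).
Remainders in descending order: Eta 0.968, Delta 0.793, Gamma 0.691, Alpha 0.668, Epsilon 0.400, Zeta 0.373, Beta 0.107.
The surplus seats go to Eta, Delta, Gamma, Alpha.

Alpha=7, Beta=8, Gamma=6, Delta=6, Epsilon=4, Zeta=4, Eta=8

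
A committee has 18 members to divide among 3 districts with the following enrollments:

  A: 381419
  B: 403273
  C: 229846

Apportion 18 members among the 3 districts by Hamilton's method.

Standard divisor: 1014538 ÷ 18 ≈ 56363.222.
Standard quotas: A 6.7672, B 7.1549, C 4.0779.
Lower quotas: A 6, B 7, C 4 (sum 17, leaving 1 seat).
Remainders in descending order: A 0.7672, B 0.1549, C 0.0779.
The surplus seat goes to A.

A 7, B 7, C 4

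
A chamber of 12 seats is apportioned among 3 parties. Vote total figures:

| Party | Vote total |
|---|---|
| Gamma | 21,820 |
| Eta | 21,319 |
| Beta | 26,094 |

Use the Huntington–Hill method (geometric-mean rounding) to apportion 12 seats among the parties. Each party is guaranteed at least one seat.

With divisor 5995: modified quotas Gamma 3.640, Eta 3.556, Beta 4.353.
Geometric-mean thresholds: Gamma √(3·4)=3.464, Eta √(3·4)=3.464, Beta √(4·5)=4.472.
Each quota rounded against its threshold gives Gamma 4, Eta 4, Beta 4 (total 12).

Gamma 4, Eta 4, Beta 4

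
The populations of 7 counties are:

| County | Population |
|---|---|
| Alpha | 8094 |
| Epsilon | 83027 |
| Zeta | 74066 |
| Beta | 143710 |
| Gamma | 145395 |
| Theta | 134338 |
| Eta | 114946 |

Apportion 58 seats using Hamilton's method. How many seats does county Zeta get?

6

The standard divisor is 703576/58 ≈ 12130.621.
Standard quotas: Alpha 0.6672, Epsilon 6.8444, Zeta 6.1057, Beta 11.8469, Gamma 11.9858, Theta 11.0743, Eta 9.4757.
Lower quotas: Alpha 0, Epsilon 6, Zeta 6, Beta 11, Gamma 11, Theta 11, Eta 9 (sum 54, leaving 4 seats).
Remainders in descending order: Gamma 0.9858, Beta 0.8469, Epsilon 0.8444, Alpha 0.6672, Eta 0.4757, Zeta 0.1057, Theta 0.0743.
Largest remainders: Gamma, Beta, Epsilon, Alpha receive the extra seats.
Zeta receives 6.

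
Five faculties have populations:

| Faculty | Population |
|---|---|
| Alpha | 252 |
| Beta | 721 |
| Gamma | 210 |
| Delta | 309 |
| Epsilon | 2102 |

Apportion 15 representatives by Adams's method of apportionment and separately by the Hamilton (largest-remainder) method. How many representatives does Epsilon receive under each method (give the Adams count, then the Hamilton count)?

Adams: Alpha 1, Beta 3, Gamma 1, Delta 2, Epsilon 8.
Hamilton: Alpha 1, Beta 3, Gamma 1, Delta 1, Epsilon 9.
Epsilon gets 8 under Adams and 9 under Hamilton.

8 and 9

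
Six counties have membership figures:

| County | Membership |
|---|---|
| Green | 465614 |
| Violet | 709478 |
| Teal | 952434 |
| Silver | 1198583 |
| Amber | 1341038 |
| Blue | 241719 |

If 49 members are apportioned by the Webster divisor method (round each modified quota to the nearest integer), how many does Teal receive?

Standard divisor 4908866/49 ≈ 100180.939; standard quotas: Green 4.648, Violet 7.082, Teal 9.507, Silver 11.964, Amber 13.386, Blue 2.413.
Rounding to the nearest integer gives Green 5, Violet 7, Teal 10, Silver 12, Amber 13, Blue 2 — total 49, matching the house size, so no adjustment is needed.
Teal receives 10.

10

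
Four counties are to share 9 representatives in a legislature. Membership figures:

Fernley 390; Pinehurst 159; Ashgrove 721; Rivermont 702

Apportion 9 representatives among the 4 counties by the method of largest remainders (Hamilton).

The standard divisor is 1972/9 ≈ 219.111.
Standard quotas: Fernley 1.780, Pinehurst 0.726, Ashgrove 3.291, Rivermont 3.204.
Lower quotas: Fernley 1, Pinehurst 0, Ashgrove 3, Rivermont 3 (sum 7, leaving 2 seats).
Remainders in descending order: Fernley 0.780, Pinehurst 0.726, Ashgrove 0.291, Rivermont 0.204.
Largest remainders: Fernley, Pinehurst receive the extra seats.

Fernley 2, Pinehurst 1, Ashgrove 3, Rivermont 3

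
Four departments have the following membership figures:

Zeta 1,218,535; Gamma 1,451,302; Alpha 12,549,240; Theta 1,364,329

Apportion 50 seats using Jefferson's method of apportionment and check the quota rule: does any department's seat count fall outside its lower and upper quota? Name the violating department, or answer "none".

Standard quotas: Zeta 3.674, Gamma 4.376, Alpha 37.837, Theta 4.114.
Jefferson allocation: Zeta 3, Gamma 4, Alpha 39, Theta 4.
Alpha has quota 37.837 (lower 37, upper 38) but receives 39 — outside the quota interval.

Alpha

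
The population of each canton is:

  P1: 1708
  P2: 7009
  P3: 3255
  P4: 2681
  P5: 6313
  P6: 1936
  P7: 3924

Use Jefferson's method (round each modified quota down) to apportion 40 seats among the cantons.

Standard divisor 26826/40 ≈ 670.65; standard quotas: P1 2.547, P2 10.451, P3 4.854, P4 3.998, P5 9.413, P6 2.887, P7 5.851.
Rounding down gives 2, 10, 4, 3, 9, 2, 5 = 35 seats, so the divisor must be adjusted.
With modified divisor 634: modified quotas P1 2.694, P2 11.055, P3 5.134, P4 4.229, P5 9.957, P6 3.054, P7 6.189.
Rounding down: P1 2, P2 11, P3 5, P4 4, P5 9, P6 3, P7 6 (total 40).

P1=2, P2=11, P3=5, P4=4, P5=9, P6=3, P7=6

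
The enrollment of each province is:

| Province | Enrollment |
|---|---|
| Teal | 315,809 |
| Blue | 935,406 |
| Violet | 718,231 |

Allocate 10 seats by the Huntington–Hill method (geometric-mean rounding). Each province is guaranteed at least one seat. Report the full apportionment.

Teal 2, Blue 5, Violet 3

With divisor 208249: modified quotas Teal 1.516, Blue 4.492, Violet 3.449.
Geometric-mean thresholds: Teal √(1·2)=1.414, Blue √(4·5)=4.472, Violet √(3·4)=3.464.
Each quota rounded against its threshold gives Teal 2, Blue 5, Violet 3 (total 10).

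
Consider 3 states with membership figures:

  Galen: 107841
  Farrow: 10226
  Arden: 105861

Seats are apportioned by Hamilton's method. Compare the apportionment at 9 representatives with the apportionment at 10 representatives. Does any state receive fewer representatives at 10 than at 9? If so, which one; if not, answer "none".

At 9 seats: Galen 4, Farrow 1, Arden 4.
At 10 seats: Galen 5, Farrow 0, Arden 5.
Farrow drops from 1 to 0.

Farrow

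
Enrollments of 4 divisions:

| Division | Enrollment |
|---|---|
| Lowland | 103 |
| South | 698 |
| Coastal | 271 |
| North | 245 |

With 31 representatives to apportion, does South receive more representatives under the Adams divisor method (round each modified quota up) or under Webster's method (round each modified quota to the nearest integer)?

Webster

Adams: Lowland 3, South 16, Coastal 6, North 6.
Webster: Lowland 2, South 17, Coastal 6, North 6.
South gets 16 under Adams and 17 under Webster.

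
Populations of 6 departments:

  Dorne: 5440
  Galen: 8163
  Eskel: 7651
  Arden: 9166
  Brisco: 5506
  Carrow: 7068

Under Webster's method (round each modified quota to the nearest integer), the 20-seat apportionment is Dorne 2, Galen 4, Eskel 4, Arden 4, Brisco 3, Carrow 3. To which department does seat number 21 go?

Priority for the next seat is population ÷ (current seats + 0.5).
Priorities: Dorne 2176.000, Galen 1814.000, Eskel 1700.222, Arden 2036.889, Brisco 1573.143, Carrow 2019.429.
Highest priority: Dorne.

Dorne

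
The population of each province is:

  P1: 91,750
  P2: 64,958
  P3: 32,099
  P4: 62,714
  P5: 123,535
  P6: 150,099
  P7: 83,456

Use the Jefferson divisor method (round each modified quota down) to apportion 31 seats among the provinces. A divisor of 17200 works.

P1: 5; P2: 3; P3: 1; P4: 3; P5: 7; P6: 8; P7: 4

With modified divisor 17200: modified quotas P1 5.334, P2 3.777, P3 1.866, P4 3.646, P5 7.182, P6 8.727, P7 4.852.
Rounding down: P1 5, P2 3, P3 1, P4 3, P5 7, P6 8, P7 4 (total 31).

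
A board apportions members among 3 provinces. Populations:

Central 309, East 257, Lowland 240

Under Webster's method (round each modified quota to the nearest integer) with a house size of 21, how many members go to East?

Standard divisor 806/21 ≈ 38.381; standard quotas: Central 8.051, East 6.696, Lowland 6.253.
Rounding to the nearest integer gives Central 8, East 7, Lowland 6 — total 21, matching the house size, so no adjustment is needed.
East receives 7.

7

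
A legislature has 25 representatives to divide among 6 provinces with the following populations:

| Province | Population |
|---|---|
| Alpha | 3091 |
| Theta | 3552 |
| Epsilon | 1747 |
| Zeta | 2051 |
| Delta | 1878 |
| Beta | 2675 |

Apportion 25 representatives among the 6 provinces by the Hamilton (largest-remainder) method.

Standard divisor: 14994 ÷ 25 ≈ 599.76.
Standard quotas: Alpha 5.154, Theta 5.922, Epsilon 2.913, Zeta 3.420, Delta 3.131, Beta 4.460.
Lower quotas: Alpha 5, Theta 5, Epsilon 2, Zeta 3, Delta 3, Beta 4 (sum 22, leaving 3 seats).
Remainders in descending order: Theta 0.922, Epsilon 0.913, Beta 0.460, Zeta 0.420, Alpha 0.154, Delta 0.131.
Largest remainders: Theta, Epsilon, Beta receive the extra seats.

Alpha=5, Theta=6, Epsilon=3, Zeta=3, Delta=3, Beta=5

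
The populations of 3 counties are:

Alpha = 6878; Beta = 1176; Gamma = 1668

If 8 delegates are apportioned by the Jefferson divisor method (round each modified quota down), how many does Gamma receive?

Standard divisor 9722/8 ≈ 1215.25; standard quotas: Alpha 5.660, Beta 0.968, Gamma 1.373.
Rounding down gives 5, 0, 1 = 6 seats, so the divisor must be adjusted.
With modified divisor 1100: modified quotas Alpha 6.253, Beta 1.069, Gamma 1.516.
Rounding down: Alpha 6, Beta 1, Gamma 1 (total 8).
Gamma receives 1.

1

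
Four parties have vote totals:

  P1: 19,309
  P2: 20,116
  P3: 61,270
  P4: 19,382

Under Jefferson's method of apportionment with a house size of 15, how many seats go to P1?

Standard divisor 120077/15 ≈ 8005.133; standard quotas: P1 2.412, P2 2.513, P3 7.654, P4 2.421.
Rounding down gives 2, 2, 7, 2 = 13 seats, so the divisor must be adjusted.
With modified divisor 6760: modified quotas P1 2.856, P2 2.976, P3 9.064, P4 2.867.
Rounding down: P1 2, P2 2, P3 9, P4 2 (total 15).
P1 receives 2.

2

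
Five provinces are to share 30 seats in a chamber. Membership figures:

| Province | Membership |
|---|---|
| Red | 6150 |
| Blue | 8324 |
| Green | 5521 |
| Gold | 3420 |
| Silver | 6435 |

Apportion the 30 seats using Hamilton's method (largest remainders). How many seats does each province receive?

Total 29850; standard divisor 29850/30 = 995.
Standard quotas: Red 6.1809, Blue 8.3658, Green 5.5487, Gold 3.4372, Silver 6.4673.
Lower quotas: Red 6, Blue 8, Green 5, Gold 3, Silver 6 (sum 28, leaving 2 seats).
Remainders in descending order: Green 0.5487, Silver 0.4673, Gold 0.4372, Blue 0.3658, Red 0.1809.
The surplus seats go to Green, Silver.

Red: 6, Blue: 8, Green: 6, Gold: 3, Silver: 7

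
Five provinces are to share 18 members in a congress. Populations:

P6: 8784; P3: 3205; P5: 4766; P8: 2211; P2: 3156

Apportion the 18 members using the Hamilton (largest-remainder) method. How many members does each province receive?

P6=7; P3=3; P5=4; P8=2; P2=2

Standard divisor: 22122 ÷ 18 = 1229.
Standard quotas: P6 7.1473, P3 2.6078, P5 3.8779, P8 1.7990, P2 2.5679.
Lower quotas: P6 7, P3 2, P5 3, P8 1, P2 2 (sum 15, leaving 3 seats).
Remainders in descending order: P5 0.8779, P8 0.7990, P3 0.6078, P2 0.5679, P6 0.1473.
The surplus seats go to P5, P8, P3.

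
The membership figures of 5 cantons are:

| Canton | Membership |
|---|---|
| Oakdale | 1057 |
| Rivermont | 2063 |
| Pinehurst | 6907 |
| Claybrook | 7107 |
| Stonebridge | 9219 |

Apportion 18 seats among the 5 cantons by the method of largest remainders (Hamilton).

Standard divisor: 26353 ÷ 18 ≈ 1464.056.
Standard quotas: Oakdale 0.7220, Rivermont 1.4091, Pinehurst 4.7177, Claybrook 4.8543, Stonebridge 6.2969.
Lower quotas: Oakdale 0, Rivermont 1, Pinehurst 4, Claybrook 4, Stonebridge 6 (sum 15, leaving 3 seats).
Remainders in descending order: Claybrook 0.8543, Oakdale 0.7220, Pinehurst 0.7177, Rivermont 0.4091, Stonebridge 0.2969.
The surplus seats go to Claybrook, Oakdale, Pinehurst.

Oakdale 1, Rivermont 1, Pinehurst 5, Claybrook 5, Stonebridge 6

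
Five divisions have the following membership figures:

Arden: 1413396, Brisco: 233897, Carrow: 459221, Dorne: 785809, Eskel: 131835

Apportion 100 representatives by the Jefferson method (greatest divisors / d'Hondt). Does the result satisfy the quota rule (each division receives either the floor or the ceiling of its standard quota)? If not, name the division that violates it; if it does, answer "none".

Arden

Standard quotas: Arden 46.737, Brisco 7.734, Carrow 15.185, Dorne 25.984, Eskel 4.359.
Jefferson allocation: Arden 48, Brisco 7, Carrow 15, Dorne 26, Eskel 4.
Arden has quota 46.737 (lower 46, upper 47) but receives 48 — outside the quota interval.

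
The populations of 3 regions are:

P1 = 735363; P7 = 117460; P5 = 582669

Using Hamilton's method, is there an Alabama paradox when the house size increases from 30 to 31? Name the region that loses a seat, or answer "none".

At 30 seats: P1 15, P7 3, P5 12.
At 31 seats: P1 16, P7 2, P5 13.
P7 drops from 3 to 2.

P7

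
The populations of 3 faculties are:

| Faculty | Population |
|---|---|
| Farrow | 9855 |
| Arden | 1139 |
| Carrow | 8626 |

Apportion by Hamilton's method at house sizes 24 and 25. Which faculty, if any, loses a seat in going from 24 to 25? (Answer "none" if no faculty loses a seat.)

At 24 seats: Farrow 12, Arden 1, Carrow 11.
At 25 seats: Farrow 13, Arden 1, Carrow 11.
No faculty's allocation decreased.

none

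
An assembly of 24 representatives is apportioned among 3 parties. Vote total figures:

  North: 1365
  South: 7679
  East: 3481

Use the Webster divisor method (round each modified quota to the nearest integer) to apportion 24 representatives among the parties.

North 3, South 14, East 7

Standard divisor 12525/24 ≈ 521.875; standard quotas: North 2.616, South 14.714, East 6.670.
Rounding to the nearest integer gives 3, 15, 7 = 25 seats, so the divisor must be adjusted.
With modified divisor 533: modified quotas North 2.561, South 14.407, East 6.531.
Rounding to the nearest integer: North 3, South 14, East 7 (total 24).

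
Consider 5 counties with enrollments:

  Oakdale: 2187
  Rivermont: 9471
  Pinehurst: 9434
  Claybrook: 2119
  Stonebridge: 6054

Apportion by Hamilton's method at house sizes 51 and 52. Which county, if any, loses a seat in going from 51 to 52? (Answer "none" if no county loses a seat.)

Stonebridge

At 51 seats: Oakdale 4, Rivermont 16, Pinehurst 16, Claybrook 4, Stonebridge 11.
At 52 seats: Oakdale 4, Rivermont 17, Pinehurst 17, Claybrook 4, Stonebridge 10.
Stonebridge drops from 11 to 10.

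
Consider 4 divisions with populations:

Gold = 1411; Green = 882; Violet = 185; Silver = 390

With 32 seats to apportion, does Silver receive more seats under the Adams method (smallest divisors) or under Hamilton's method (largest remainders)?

Adams: Gold 15, Green 10, Violet 2, Silver 5.
Hamilton: Gold 16, Green 10, Violet 2, Silver 4.
Silver gets 5 under Adams and 4 under Hamilton.

Adams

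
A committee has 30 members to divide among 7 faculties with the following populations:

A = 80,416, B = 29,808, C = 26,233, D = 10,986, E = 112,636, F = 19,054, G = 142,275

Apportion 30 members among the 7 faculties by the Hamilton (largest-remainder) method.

A=6, B=2, C=2, D=1, E=8, F=1, G=10

Total 421408; standard divisor 421408/30 ≈ 14046.933.
Standard quotas: A 5.7248, B 2.1220, C 1.8675, D 0.7821, E 8.0185, F 1.3565, G 10.1285.
Lower quotas: A 5, B 2, C 1, D 0, E 8, F 1, G 10 (sum 27, leaving 3 seats).
Remainders in descending order: C 0.8675, D 0.7821, A 0.7248, F 0.3565, G 0.1285, B 0.1220, E 0.0185.
Largest remainders: C, D, A receive the extra seats.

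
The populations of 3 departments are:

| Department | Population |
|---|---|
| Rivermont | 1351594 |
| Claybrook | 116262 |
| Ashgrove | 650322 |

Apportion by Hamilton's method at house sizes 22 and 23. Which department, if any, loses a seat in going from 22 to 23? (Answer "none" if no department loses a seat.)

At 22 seats: Rivermont 14, Claybrook 1, Ashgrove 7.
At 23 seats: Rivermont 15, Claybrook 1, Ashgrove 7.
No department's allocation decreased.

none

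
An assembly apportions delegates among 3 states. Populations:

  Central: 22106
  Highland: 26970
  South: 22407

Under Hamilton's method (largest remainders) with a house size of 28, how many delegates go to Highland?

10

Standard divisor: 71483 ÷ 28 ≈ 2552.964.
Standard quotas: Central 8.6590, Highland 10.5642, South 8.7769.
Lower quotas: Central 8, Highland 10, South 8 (sum 26, leaving 2 seats).
Remainders in descending order: South 0.7769, Central 0.6590, Highland 0.5642.
The surplus seats go to South, Central.
Highland receives 10.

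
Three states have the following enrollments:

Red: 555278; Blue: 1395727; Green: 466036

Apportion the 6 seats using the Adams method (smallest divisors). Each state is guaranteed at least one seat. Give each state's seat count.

Red: 2, Blue: 3, Green: 1

Standard divisor 2417041/6 ≈ 402840.167; standard quotas: Red 1.378, Blue 3.465, Green 1.157.
Rounding up gives 2, 4, 2 = 8 seats, so the divisor must be adjusted.
With modified divisor 510700: modified quotas Red 1.087, Blue 2.733, Green 0.913.
Rounding up: Red 2, Blue 3, Green 1 (total 6).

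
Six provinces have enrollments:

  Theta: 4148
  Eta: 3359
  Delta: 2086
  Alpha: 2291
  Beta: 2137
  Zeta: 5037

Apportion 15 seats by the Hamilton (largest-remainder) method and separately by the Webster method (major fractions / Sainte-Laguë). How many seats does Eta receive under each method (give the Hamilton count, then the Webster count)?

Hamilton: Theta 3, Eta 3, Delta 1, Alpha 2, Beta 2, Zeta 4.
Webster: Theta 3, Eta 2, Delta 2, Alpha 2, Beta 2, Zeta 4.
Eta gets 3 under Hamilton and 2 under Webster.

3 and 2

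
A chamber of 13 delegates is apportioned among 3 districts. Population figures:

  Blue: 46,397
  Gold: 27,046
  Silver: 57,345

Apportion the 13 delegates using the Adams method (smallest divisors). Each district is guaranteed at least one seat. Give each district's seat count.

Blue=5; Gold=3; Silver=5

Standard divisor 130788/13 ≈ 10060.615; standard quotas: Blue 4.612, Gold 2.688, Silver 5.700.
Rounding up gives 5, 3, 6 = 14 seats, so the divisor must be adjusted.
With modified divisor 11530: modified quotas Blue 4.024, Gold 2.346, Silver 4.974.
Rounding up: Blue 5, Gold 3, Silver 5 (total 13).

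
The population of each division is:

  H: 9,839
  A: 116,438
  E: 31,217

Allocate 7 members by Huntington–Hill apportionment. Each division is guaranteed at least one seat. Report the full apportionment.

H 1, A 5, E 1

With divisor 24055: modified quotas H 0.409, A 4.840, E 1.298.
Geometric-mean thresholds: H (min 1), A √(4·5)=4.472, E √(1·2)=1.414.
Each quota rounded against its threshold gives H 1, A 5, E 1 (total 7).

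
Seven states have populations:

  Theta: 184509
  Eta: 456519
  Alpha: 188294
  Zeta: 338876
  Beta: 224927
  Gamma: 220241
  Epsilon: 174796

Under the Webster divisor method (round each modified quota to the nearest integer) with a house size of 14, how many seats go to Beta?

2

Standard divisor 1788162/14 ≈ 127725.857; standard quotas: Theta 1.445, Eta 3.574, Alpha 1.474, Zeta 2.653, Beta 1.761, Gamma 1.724, Epsilon 1.369.
Rounding to the nearest integer gives Theta 1, Eta 4, Alpha 1, Zeta 3, Beta 2, Gamma 2, Epsilon 1 — total 14, matching the house size, so no adjustment is needed.
Beta receives 2.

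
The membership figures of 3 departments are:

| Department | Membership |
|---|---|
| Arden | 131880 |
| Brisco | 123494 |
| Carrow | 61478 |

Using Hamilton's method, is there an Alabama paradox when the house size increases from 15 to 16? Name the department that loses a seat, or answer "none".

none

At 15 seats: Arden 6, Brisco 6, Carrow 3.
At 16 seats: Arden 7, Brisco 6, Carrow 3.
No department's allocation decreased.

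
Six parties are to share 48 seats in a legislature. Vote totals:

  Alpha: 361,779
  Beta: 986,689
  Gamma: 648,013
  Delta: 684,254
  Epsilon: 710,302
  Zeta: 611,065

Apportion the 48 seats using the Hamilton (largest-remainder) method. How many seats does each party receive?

Alpha: 4, Beta: 12, Gamma: 8, Delta: 8, Epsilon: 9, Zeta: 7

Standard divisor: 4002102 ÷ 48 ≈ 83377.125.
Standard quotas: Alpha 4.3391, Beta 11.8340, Gamma 7.7721, Delta 8.2067, Epsilon 8.5191, Zeta 7.3289.
Lower quotas: Alpha 4, Beta 11, Gamma 7, Delta 8, Epsilon 8, Zeta 7 (sum 45, leaving 3 seats).
Remainders in descending order: Beta 0.8340, Gamma 0.7721, Epsilon 0.5191, Alpha 0.3391, Zeta 0.3289, Delta 0.2067.
The surplus seats go to Beta, Gamma, Epsilon.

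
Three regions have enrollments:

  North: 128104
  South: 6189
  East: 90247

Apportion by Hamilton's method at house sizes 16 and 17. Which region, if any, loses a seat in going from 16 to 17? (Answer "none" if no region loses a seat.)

At 16 seats: North 9, South 1, East 6.
At 17 seats: North 10, South 0, East 7.
South drops from 1 to 0.

South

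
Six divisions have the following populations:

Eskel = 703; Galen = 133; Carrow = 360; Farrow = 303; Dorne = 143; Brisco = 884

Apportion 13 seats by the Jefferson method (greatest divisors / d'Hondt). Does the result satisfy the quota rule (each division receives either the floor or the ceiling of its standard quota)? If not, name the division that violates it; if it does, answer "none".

none

Standard quotas: Eskel 3.618, Galen 0.684, Carrow 1.853, Farrow 1.559, Dorne 0.736, Brisco 4.549.
Jefferson allocation: Eskel 4, Galen 0, Carrow 2, Farrow 2, Dorne 0, Brisco 5.
Every allocation lies between the lower and upper quota.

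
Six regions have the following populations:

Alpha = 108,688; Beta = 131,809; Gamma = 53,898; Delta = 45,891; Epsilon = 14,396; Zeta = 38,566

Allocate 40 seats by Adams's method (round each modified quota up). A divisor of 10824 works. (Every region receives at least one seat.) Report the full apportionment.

Alpha=11, Beta=13, Gamma=5, Delta=5, Epsilon=2, Zeta=4

With modified divisor 10824: modified quotas Alpha 10.041, Beta 12.177, Gamma 4.979, Delta 4.240, Epsilon 1.330, Zeta 3.563.
Rounding up: Alpha 11, Beta 13, Gamma 5, Delta 5, Epsilon 2, Zeta 4 (total 40).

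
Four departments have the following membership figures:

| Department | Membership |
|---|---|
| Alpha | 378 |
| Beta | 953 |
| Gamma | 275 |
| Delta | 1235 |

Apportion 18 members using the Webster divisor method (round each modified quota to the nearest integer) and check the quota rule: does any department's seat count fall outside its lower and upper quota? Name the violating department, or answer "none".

Standard quotas: Alpha 2.395, Beta 6.038, Gamma 1.742, Delta 7.825.
Webster allocation: Alpha 2, Beta 6, Gamma 2, Delta 8.
Every allocation lies between the lower and upper quota.

none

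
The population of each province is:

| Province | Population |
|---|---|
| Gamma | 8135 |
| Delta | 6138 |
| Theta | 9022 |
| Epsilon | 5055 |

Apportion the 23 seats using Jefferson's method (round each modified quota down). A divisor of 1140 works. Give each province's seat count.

With modified divisor 1140: modified quotas Gamma 7.136, Delta 5.384, Theta 7.914, Epsilon 4.434.
Rounding down: Gamma 7, Delta 5, Theta 7, Epsilon 4 (total 23).

Gamma 7, Delta 5, Theta 7, Epsilon 4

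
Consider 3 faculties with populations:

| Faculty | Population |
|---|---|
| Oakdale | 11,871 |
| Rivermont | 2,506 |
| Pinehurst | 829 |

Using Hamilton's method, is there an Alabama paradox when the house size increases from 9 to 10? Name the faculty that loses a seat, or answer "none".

Pinehurst

At 9 seats: Oakdale 7, Rivermont 1, Pinehurst 1.
At 10 seats: Oakdale 8, Rivermont 2, Pinehurst 0.
Pinehurst drops from 1 to 0.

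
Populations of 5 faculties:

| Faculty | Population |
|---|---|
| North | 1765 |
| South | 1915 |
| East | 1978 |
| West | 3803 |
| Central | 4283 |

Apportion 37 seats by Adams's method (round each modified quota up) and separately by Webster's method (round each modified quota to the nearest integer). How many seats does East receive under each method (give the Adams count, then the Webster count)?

6 and 5

Adams: North 5, South 5, East 6, West 10, Central 11.
Webster: North 5, South 5, East 5, West 10, Central 12.
East gets 6 under Adams and 5 under Webster.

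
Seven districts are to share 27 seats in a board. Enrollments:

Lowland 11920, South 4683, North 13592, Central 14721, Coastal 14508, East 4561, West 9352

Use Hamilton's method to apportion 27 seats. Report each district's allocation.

Lowland 4, South 2, North 5, Central 5, Coastal 5, East 2, West 4

The standard divisor is 73337/27 ≈ 2716.185.
Standard quotas: Lowland 4.3885, South 1.7241, North 5.0041, Central 5.4197, Coastal 5.3413, East 1.6792, West 3.4431.
Lower quotas: Lowland 4, South 1, North 5, Central 5, Coastal 5, East 1, West 3 (sum 24, leaving 3 seats).
Remainders in descending order: South 0.7241, East 0.6792, West 0.4431, Central 0.4197, Lowland 0.3885, Coastal 0.3413, North 0.0041.
Largest remainders: South, East, West receive the extra seats.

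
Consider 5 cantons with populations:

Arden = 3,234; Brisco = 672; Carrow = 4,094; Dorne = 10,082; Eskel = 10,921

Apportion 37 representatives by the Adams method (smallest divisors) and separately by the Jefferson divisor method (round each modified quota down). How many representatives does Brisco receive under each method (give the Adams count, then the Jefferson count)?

Adams: Arden 4, Brisco 1, Carrow 5, Dorne 13, Eskel 14.
Jefferson: Arden 4, Brisco 0, Carrow 5, Dorne 13, Eskel 15.
Brisco gets 1 under Adams and 0 under Jefferson.

1 and 0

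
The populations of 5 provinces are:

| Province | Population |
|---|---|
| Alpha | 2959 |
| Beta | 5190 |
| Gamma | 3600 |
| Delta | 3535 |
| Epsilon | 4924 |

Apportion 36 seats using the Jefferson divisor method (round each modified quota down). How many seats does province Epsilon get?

Standard divisor 20208/36 ≈ 561.333; standard quotas: Alpha 5.271, Beta 9.246, Gamma 6.413, Delta 6.298, Epsilon 8.772.
Rounding down gives 5, 9, 6, 6, 8 = 34 seats, so the divisor must be adjusted.
With modified divisor 517: modified quotas Alpha 5.723, Beta 10.039, Gamma 6.963, Delta 6.838, Epsilon 9.524.
Rounding down: Alpha 5, Beta 10, Gamma 6, Delta 6, Epsilon 9 (total 36).
Epsilon receives 9.

9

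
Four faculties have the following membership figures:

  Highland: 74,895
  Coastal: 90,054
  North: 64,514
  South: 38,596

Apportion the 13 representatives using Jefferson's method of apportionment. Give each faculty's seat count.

Standard divisor 268059/13 ≈ 20619.923; standard quotas: Highland 3.632, Coastal 4.367, North 3.129, South 1.872.
Rounding down gives 3, 4, 3, 1 = 11 seats, so the divisor must be adjusted.
With modified divisor 18400: modified quotas Highland 4.070, Coastal 4.894, North 3.506, South 2.098.
Rounding down: Highland 4, Coastal 4, North 3, South 2 (total 13).

Highland 4, Coastal 4, North 3, South 2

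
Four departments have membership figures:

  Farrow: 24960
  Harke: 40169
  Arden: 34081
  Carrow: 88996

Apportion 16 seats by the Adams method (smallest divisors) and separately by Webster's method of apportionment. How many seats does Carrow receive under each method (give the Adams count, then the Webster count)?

7 and 8

Adams: Farrow 2, Harke 4, Arden 3, Carrow 7.
Webster: Farrow 2, Harke 3, Arden 3, Carrow 8.
Carrow gets 7 under Adams and 8 under Webster.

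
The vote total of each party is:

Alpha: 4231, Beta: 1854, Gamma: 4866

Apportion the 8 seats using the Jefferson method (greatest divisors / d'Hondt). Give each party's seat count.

Alpha 3; Beta 1; Gamma 4

Standard divisor 10951/8 ≈ 1368.875; standard quotas: Alpha 3.091, Beta 1.354, Gamma 3.555.
Rounding down gives 3, 1, 3 = 7 seats, so the divisor must be adjusted.
With modified divisor 1100: modified quotas Alpha 3.846, Beta 1.685, Gamma 4.424.
Rounding down: Alpha 3, Beta 1, Gamma 4 (total 8).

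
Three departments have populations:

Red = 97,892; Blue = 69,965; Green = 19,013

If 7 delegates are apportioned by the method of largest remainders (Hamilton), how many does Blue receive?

2

Standard divisor: 186870 ÷ 7 ≈ 26695.714.
Standard quotas: Red 3.6670, Blue 2.6208, Green 0.7122.
Lower quotas: Red 3, Blue 2, Green 0 (sum 5, leaving 2 seats).
Remainders in descending order: Green 0.7122, Red 0.6670, Blue 0.6208.
The surplus seats go to Green, Red.
Blue receives 2.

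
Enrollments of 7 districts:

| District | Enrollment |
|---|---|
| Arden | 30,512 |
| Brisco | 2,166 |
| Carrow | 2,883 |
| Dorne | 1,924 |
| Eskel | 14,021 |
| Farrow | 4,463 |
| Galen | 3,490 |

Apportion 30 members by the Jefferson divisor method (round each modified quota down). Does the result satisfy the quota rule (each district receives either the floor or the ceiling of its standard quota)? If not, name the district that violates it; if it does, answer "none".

Standard quotas: Arden 15.395, Brisco 1.093, Carrow 1.455, Dorne 0.971, Eskel 7.074, Farrow 2.252, Galen 1.761.
Jefferson allocation: Arden 17, Brisco 1, Carrow 1, Dorne 1, Eskel 7, Farrow 2, Galen 1.
Arden has quota 15.395 (lower 15, upper 16) but receives 17 — outside the quota interval.

Arden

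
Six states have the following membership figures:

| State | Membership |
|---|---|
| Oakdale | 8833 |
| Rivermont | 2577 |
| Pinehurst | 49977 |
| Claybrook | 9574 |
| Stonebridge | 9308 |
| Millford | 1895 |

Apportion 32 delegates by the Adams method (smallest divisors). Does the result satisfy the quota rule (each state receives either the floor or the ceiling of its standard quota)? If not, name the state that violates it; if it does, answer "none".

Pinehurst

Standard quotas: Oakdale 3.440, Rivermont 1.004, Pinehurst 19.464, Claybrook 3.729, Stonebridge 3.625, Millford 0.738.
Adams allocation: Oakdale 4, Rivermont 1, Pinehurst 18, Claybrook 4, Stonebridge 4, Millford 1.
Pinehurst has quota 19.464 (lower 19, upper 20) but receives 18 — outside the quota interval.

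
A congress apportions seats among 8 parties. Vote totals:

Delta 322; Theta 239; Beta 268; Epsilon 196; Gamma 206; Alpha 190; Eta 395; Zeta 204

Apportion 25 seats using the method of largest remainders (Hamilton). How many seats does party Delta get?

4

Total 2020; standard divisor 2020/25 ≈ 80.8.
Standard quotas: Delta 3.985, Theta 2.958, Beta 3.317, Epsilon 2.426, Gamma 2.550, Alpha 2.351, Eta 4.889, Zeta 2.525.
Lower quotas: Delta 3, Theta 2, Beta 3, Epsilon 2, Gamma 2, Alpha 2, Eta 4, Zeta 2 (sum 20, leaving 5 seats).
Remainders in descending order: Delta 0.985, Theta 0.958, Eta 0.889, Gamma 0.550, Zeta 0.525, Epsilon 0.426, Alpha 0.351, Beta 0.317.
The surplus seats go to Delta, Theta, Eta, Gamma, Zeta.
Delta receives 4.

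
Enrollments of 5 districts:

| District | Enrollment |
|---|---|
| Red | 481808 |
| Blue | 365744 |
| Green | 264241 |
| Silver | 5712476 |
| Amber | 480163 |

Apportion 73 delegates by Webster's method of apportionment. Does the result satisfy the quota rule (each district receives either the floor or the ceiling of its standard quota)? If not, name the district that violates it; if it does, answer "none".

Standard quotas: Red 4.815, Blue 3.655, Green 2.641, Silver 57.090, Amber 4.799.
Webster allocation: Red 5, Blue 4, Green 3, Silver 56, Amber 5.
Silver has quota 57.090 (lower 57, upper 58) but receives 56 — outside the quota interval.

Silver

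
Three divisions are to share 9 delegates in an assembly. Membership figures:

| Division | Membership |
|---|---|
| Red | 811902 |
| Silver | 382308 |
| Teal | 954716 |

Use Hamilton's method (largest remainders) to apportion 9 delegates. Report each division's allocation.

Standard divisor: 2148926 ÷ 9 ≈ 238769.556.
Standard quotas: Red 3.4004, Silver 1.6012, Teal 3.9985.
Lower quotas: Red 3, Silver 1, Teal 3 (sum 7, leaving 2 seats).
Remainders in descending order: Teal 0.9985, Silver 0.6012, Red 0.4004.
Largest remainders: Teal, Silver receive the extra seats.

Red: 3, Silver: 2, Teal: 4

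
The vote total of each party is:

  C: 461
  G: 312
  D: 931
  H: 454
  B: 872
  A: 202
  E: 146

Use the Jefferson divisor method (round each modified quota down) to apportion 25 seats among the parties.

C 3, G 2, D 8, H 3, B 7, A 1, E 1

Standard divisor 3378/25 ≈ 135.12; standard quotas: C 3.412, G 2.309, D 6.890, H 3.360, B 6.454, A 1.495, E 1.081.
Rounding down gives 3, 2, 6, 3, 6, 1, 1 = 22 seats, so the divisor must be adjusted.
With modified divisor 116: modified quotas C 3.974, G 2.690, D 8.026, H 3.914, B 7.517, A 1.741, E 1.259.
Rounding down: C 3, G 2, D 8, H 3, B 7, A 1, E 1 (total 25).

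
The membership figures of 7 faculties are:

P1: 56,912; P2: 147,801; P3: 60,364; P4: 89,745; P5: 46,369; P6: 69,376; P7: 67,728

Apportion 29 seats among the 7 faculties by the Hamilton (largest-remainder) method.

The standard divisor is 538295/29 ≈ 18561.897.
Standard quotas: P1 3.0661, P2 7.9626, P3 3.2520, P4 4.8349, P5 2.4981, P6 3.7375, P7 3.6488.
Lower quotas: P1 3, P2 7, P3 3, P4 4, P5 2, P6 3, P7 3 (sum 25, leaving 4 seats).
Remainders in descending order: P2 0.9626, P4 0.8349, P6 0.7375, P7 0.6488, P5 0.4981, P3 0.2520, P1 0.0661.
The surplus seats go to P2, P4, P6, P7.

P1: 3, P2: 8, P3: 3, P4: 5, P5: 2, P6: 4, P7: 4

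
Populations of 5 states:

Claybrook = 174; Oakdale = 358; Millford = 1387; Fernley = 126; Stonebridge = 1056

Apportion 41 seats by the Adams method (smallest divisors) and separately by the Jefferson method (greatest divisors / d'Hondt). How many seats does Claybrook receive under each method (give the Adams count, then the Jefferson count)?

Adams: Claybrook 3, Oakdale 5, Millford 18, Fernley 2, Stonebridge 13.
Jefferson: Claybrook 2, Oakdale 5, Millford 19, Fernley 1, Stonebridge 14.
Claybrook gets 3 under Adams and 2 under Jefferson.

3 and 2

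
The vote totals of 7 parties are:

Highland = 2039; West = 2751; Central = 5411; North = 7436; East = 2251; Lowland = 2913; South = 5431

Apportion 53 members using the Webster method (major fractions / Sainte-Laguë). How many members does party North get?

14

Standard divisor 28232/53 ≈ 532.679; standard quotas: Highland 3.828, West 5.164, Central 10.158, North 13.960, East 4.226, Lowland 5.469, South 10.196.
Rounding to the nearest integer gives 4, 5, 10, 14, 4, 5, 10 = 52 seats, so the divisor must be adjusted.
With modified divisor 520: modified quotas Highland 3.921, West 5.290, Central 10.406, North 14.300, East 4.329, Lowland 5.602, South 10.444.
Rounding to the nearest integer: Highland 4, West 5, Central 10, North 14, East 4, Lowland 6, South 10 (total 53).
North receives 14.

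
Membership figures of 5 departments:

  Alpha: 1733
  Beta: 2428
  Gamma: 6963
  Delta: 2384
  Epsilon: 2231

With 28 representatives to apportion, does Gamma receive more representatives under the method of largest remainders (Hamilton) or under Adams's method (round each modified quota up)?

Hamilton

Hamilton: Alpha 3, Beta 4, Gamma 13, Delta 4, Epsilon 4.
Adams: Alpha 3, Beta 5, Gamma 12, Delta 4, Epsilon 4.
Gamma gets 13 under Hamilton and 12 under Adams.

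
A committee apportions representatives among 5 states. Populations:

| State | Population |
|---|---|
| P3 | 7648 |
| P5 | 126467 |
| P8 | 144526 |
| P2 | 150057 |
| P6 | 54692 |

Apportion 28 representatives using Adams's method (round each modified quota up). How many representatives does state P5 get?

7

Standard divisor 483390/28 ≈ 17263.929; standard quotas: P3 0.443, P5 7.326, P8 8.372, P2 8.692, P6 3.168.
Rounding up gives 1, 8, 9, 9, 4 = 31 seats, so the divisor must be adjusted.
With modified divisor 18500: modified quotas P3 0.413, P5 6.836, P8 7.812, P2 8.111, P6 2.956.
Rounding up: P3 1, P5 7, P8 8, P2 9, P6 3 (total 28).
P5 receives 7.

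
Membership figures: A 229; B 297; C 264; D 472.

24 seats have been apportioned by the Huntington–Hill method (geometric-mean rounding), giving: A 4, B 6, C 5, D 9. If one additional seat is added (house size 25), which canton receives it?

A

Priority for the next seat is population ÷ (√(s·(s+1))).
Priorities: A 51.206, B 45.828, C 48.200, D 49.753.
Highest priority: A.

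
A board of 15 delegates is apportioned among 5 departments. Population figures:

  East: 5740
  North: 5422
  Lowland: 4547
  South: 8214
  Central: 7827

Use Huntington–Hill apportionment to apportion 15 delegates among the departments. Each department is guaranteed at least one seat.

East 3, North 2, Lowland 2, South 4, Central 4

With divisor 2236: modified quotas East 2.567, North 2.425, Lowland 2.034, South 3.674, Central 3.500.
Geometric-mean thresholds: East √(2·3)=2.449, North √(2·3)=2.449, Lowland √(2·3)=2.449, South √(3·4)=3.464, Central √(3·4)=3.464.
Each quota rounded against its threshold gives East 3, North 2, Lowland 2, South 4, Central 4 (total 15).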